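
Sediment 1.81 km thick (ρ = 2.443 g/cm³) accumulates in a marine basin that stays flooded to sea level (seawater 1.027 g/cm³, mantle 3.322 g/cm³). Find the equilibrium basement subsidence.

Submarine loading: the sediment displaces seawater, and the subsidence is in turn flooded, so s (ρ_m − ρ_w) = t (ρ_sed − ρ_w).
s = 1.81 km × (2.443 − 1.027) / (3.322 − 1.027) = 1.12 km.

1.12 km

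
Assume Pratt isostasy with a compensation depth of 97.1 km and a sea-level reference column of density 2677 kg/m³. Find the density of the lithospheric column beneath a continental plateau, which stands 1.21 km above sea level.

Pratt balance: ρ_ref D = ρ (D + h).
ρ = ρ_ref D/(D + h) = 2677 × 97.1 km/(97.1 km + 1.21 km) = 2640 kg/m³.

2640 kg/m³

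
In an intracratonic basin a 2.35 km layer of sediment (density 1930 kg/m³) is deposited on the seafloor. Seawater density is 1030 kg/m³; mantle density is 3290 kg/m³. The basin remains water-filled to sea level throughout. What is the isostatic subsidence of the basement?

Submarine loading: the sediment displaces seawater, and the subsidence is in turn flooded, so s (ρ_m − ρ_w) = t (ρ_sed − ρ_w).
s = 2.35 km × (1930 − 1030) / (3290 − 1030) = 0.936 km.

0.936 km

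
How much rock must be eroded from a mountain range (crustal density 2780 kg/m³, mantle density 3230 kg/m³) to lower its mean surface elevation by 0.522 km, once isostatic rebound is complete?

3.75 km

Net drop Δ = e − u = e − e ρ_c/ρ_m = e (ρ_m − ρ_c)/ρ_m.
e = Δ ρ_m/(ρ_m − ρ_c) = 0.522 km × 3230/450 = 3.75 km.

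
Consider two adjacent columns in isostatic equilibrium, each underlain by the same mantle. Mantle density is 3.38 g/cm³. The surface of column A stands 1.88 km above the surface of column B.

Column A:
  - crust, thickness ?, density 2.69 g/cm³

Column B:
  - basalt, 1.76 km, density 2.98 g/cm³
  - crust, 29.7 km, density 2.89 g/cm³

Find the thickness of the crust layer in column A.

Take the compensation level at the base of the deeper column (depth z_c below the surface of column A) and equate Σ ρ_i t_i down to z_c; mantle fills any gap and the z_c terms cancel.
Column A: x×2.69 + (z_c − 0 − x)×3.38
Column B: 1.88×0 + 1.76×2.98 + 29.7×2.89 + (z_c − 1.88 − 31.46)×3.38
The z_c×3.38 term appears on both sides and cancels. Collect the known terms of each column as K = Σ(ρt)_known − 3.38 × (depth of known layers): K_A = 0 − 3.38×0 = 0; K_B = 91.0778 − 3.38×(1.88 + 31.46) = −21.6114.
Balance: K_A − x×(3.38 − 2.69) = K_B, so x = (K_A − K_B)/(3.38 − 2.69) = 21.6114/0.69 = 31.3 km.

31.3 km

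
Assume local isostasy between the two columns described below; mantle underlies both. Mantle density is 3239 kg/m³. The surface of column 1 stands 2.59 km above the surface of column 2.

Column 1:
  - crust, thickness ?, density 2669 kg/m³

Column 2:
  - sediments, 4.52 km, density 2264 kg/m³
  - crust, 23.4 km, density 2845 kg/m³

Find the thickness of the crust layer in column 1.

Take the compensation level at the base of the deeper column (depth z_c below the surface of column 1) and equate Σ ρ_i t_i down to z_c; mantle fills any gap and the z_c terms cancel.
Column 1: x×2669 + (z_c − 0 − x)×3239
Column 2: 2.59×0 + 4.52×2264 + 23.4×2845 + (z_c − 2.59 − 27.92)×3239
The z_c×3239 term appears on both sides and cancels. Collect the known terms of each column as K = Σ(ρt)_known − 3239 × (depth of known layers): K_1 = 0 − 3239×0 = 0; K_2 = 76806.28 − 3239×(2.59 + 27.92) = −22015.61.
Balance: K_1 − x×(3239 − 2669) = K_2, so x = (K_1 − K_2)/(3239 − 2669) = 22015.6/570 = 38.6 km.

38.6 km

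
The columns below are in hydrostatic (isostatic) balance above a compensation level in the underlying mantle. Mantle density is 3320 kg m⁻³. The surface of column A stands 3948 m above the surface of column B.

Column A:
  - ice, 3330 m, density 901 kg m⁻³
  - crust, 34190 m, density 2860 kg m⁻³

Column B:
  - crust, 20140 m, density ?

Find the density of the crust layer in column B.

2790 kg m⁻³

Take the compensation level at the base of the deeper column (depth z_c below the surface of column A) and equate Σ ρ_i t_i down to z_c; mantle fills any gap and the z_c terms cancel.
Column A: 3330×901 + 34190×2860 + (z_c − 37520)×3320
Column B: 3948×0 + 20140×ρ + (z_c − 3948 − 20140)×3320
The z_c×3320 term appears on both sides and cancels. Collect the known terms of each column as K = Σ(ρt)_known − 3320 × (depth of known layers): K_A = 100783730 − 3320×37520 = −23782670; K_B = 0 − 3320×(3948 + 20140) = −79972160.
Balance: K_A = K_B + 20140×ρ, so ρ = (K_A − K_B)/20140 = 56189500/20140 = 2790 kg m⁻³.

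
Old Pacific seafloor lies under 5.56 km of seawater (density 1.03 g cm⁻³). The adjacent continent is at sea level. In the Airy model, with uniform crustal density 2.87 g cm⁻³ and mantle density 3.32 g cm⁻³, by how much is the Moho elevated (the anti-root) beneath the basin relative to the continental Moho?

22.7 km

Equating mass per unit area of the two columns: replacing crust with seawater at the top is compensated by replacing crust with mantle at the base: d (ρ_c − ρ_w) = a (ρ_m − ρ_c).
a = d (ρ_c − ρ_w)/(ρ_m − ρ_c) = 5.56 km × 1.84/0.45 = 22.7 km.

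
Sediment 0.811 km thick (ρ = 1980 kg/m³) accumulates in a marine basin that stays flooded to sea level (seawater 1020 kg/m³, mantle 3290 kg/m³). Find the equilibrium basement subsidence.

Submarine loading: the sediment displaces seawater, and the subsidence is in turn flooded, so s (ρ_m − ρ_w) = t (ρ_sed − ρ_w).
s = 0.811 km × (1980 − 1020) / (3290 − 1020) = 0.343 km.

0.343 km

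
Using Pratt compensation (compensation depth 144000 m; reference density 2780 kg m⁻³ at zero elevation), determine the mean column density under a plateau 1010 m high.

Pratt balance: ρ_ref D = ρ (D + h).
ρ = ρ_ref D/(D + h) = 2780 × 144000 m/(144000 m + 1010 m) = 2760 kg m⁻³.

2760 kg m⁻³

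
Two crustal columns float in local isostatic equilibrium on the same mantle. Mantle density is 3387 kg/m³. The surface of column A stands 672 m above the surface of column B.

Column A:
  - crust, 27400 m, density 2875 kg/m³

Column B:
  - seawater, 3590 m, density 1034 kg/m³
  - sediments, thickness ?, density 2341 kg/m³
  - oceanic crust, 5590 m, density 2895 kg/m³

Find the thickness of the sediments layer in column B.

531 m

Take the compensation level at the base of the deeper column (depth z_c below the surface of column A) and equate Σ ρ_i t_i down to z_c; mantle fills any gap and the z_c terms cancel.
Column A: 27400×2875 + (z_c − 27400)×3387
Column B: 672×0 + 3590×1034 + x×2341 + 5590×2895 + (z_c − 672 − 9180 − x)×3387
The z_c×3387 term appears on both sides and cancels. Collect the known terms of each column as K = Σ(ρt)_known − 3387 × (depth of known layers): K_A = 78775000 − 3387×27400 = −14028800; K_B = 19895110 − 3387×(672 + 9180) = −13473614.
Balance: K_A = K_B − x×(3387 − 2341), so x = (K_B − K_A)/(3387 − 2341) = 555186/1046 = 531 m.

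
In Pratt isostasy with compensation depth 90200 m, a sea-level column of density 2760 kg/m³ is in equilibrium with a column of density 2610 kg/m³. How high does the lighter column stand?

5180 m

ρ_ref D = ρ (D + h) → h = D (ρ_ref − ρ)/ρ.
h = 90200 m × (2760 − 2610)/2610 = 5180 m.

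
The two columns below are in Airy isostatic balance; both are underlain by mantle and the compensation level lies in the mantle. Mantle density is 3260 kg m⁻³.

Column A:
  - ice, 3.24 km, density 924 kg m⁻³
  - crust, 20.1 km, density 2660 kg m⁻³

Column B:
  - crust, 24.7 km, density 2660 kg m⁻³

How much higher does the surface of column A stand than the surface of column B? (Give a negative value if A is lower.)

For any compensation level in the mantle, the mantle terms cancel and isostasy reduces to e = (Σt_A − Σt_B) − (Σ(ρt)_A − Σ(ρt)_B) / ρ_m.
Σt_A = 23.34 km; Σt_B = 24.7 km; Σ(ρt)_A = 56459.76; Σ(ρt)_B = 65702 (in km·kg m⁻³).
e = (23.34 − 24.7) − (56459.76 − 65702) / 3260 = 1.48 km.

1.48 km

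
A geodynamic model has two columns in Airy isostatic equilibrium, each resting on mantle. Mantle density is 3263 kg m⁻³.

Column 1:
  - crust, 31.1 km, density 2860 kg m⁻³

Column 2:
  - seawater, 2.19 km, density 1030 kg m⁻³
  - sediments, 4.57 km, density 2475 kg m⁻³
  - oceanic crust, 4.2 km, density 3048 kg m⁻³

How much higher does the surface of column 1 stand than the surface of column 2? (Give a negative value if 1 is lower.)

For any compensation level in the mantle, the mantle terms cancel and isostasy reduces to e = (Σt_1 − Σt_2) − (Σ(ρt)_1 − Σ(ρt)_2) / ρ_m.
Σt_1 = 31.1 km; Σt_2 = 10.96 km; Σ(ρt)_1 = 88946; Σ(ρt)_2 = 26368.05 (in km·kg m⁻³).
e = (31.1 − 10.96) − (88946 − 26368.05) / 3263 = 0.962 km.

0.962 km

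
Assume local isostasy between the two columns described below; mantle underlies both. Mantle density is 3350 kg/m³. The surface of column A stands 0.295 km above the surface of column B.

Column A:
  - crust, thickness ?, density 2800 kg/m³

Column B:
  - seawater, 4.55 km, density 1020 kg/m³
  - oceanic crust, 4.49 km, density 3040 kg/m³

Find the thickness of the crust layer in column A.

23.6 km

Take the compensation level at the base of the deeper column (depth z_c below the surface of column A) and equate Σ ρ_i t_i down to z_c; mantle fills any gap and the z_c terms cancel.
Column A: x×2800 + (z_c − 0 − x)×3350
Column B: 0.295×0 + 4.55×1020 + 4.49×3040 + (z_c − 0.295 − 9.04)×3350
The z_c×3350 term appears on both sides and cancels. Collect the known terms of each column as K = Σ(ρt)_known − 3350 × (depth of known layers): K_A = 0 − 3350×0 = 0; K_B = 18290.6 − 3350×(0.295 + 9.04) = −12981.65.
Balance: K_A − x×(3350 − 2800) = K_B, so x = (K_A − K_B)/(3350 − 2800) = 12981.6/550 = 23.6 km.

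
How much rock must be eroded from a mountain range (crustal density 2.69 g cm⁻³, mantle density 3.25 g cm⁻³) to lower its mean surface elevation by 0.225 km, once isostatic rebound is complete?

1.31 km

Net drop Δ = e − u = e − e ρ_c/ρ_m = e (ρ_m − ρ_c)/ρ_m.
e = Δ ρ_m/(ρ_m − ρ_c) = 0.225 km × 3.25/0.56 = 1.31 km.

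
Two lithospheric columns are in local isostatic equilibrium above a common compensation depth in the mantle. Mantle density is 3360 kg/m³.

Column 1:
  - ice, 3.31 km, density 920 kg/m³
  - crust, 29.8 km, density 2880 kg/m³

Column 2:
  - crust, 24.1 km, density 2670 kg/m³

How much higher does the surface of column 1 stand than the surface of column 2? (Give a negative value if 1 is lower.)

For any compensation level in the mantle, the mantle terms cancel and isostasy reduces to e = (Σt_1 − Σt_2) − (Σ(ρt)_1 − Σ(ρt)_2) / ρ_m.
Σt_1 = 33.11 km; Σt_2 = 24.1 km; Σ(ρt)_1 = 88869.2; Σ(ρt)_2 = 64347 (in km·kg/m³).
e = (33.11 − 24.1) − (88869.2 − 64347) / 3360 = 1.71 km.

1.71 km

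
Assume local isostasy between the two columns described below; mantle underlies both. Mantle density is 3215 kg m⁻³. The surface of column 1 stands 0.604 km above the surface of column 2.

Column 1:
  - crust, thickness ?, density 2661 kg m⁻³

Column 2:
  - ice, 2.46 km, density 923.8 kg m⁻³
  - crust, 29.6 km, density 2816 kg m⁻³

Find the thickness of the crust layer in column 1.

35 km

Take the compensation level at the base of the deeper column (depth z_c below the surface of column 1) and equate Σ ρ_i t_i down to z_c; mantle fills any gap and the z_c terms cancel.
Column 1: x×2661 + (z_c − 0 − x)×3215
Column 2: 0.604×0 + 2.46×923.8 + 29.6×2816 + (z_c − 0.604 − 32.06)×3215
The z_c×3215 term appears on both sides and cancels. Collect the known terms of each column as K = Σ(ρt)_known − 3215 × (depth of known layers): K_1 = 0 − 3215×0 = 0; K_2 = 85626.148 − 3215×(0.604 + 32.06) = −19388.612.
Balance: K_1 − x×(3215 − 2661) = K_2, so x = (K_1 − K_2)/(3215 − 2661) = 19388.6/554 = 35 km.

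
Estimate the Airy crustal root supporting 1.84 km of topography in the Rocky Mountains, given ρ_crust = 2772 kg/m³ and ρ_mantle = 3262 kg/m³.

10.4 km

For local isostatic compensation: the weight of the topography is balanced by the buoyancy of the root, ρ_c h = (ρ_m − ρ_c) r.
r = h · ρ_c / (ρ_m − ρ_c) = 1.84 km × 2772 / (3262 − 2772) = 10.4 km.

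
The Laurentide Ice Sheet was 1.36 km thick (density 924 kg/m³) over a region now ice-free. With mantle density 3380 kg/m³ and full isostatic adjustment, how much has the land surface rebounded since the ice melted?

0.372 km

Removing the load lets mantle flow back in; uplift u satisfies ρ_ice t = ρ_m u.
u = t ρ_ice/ρ_m = 1.36 km × 924/3380 = 0.372 km.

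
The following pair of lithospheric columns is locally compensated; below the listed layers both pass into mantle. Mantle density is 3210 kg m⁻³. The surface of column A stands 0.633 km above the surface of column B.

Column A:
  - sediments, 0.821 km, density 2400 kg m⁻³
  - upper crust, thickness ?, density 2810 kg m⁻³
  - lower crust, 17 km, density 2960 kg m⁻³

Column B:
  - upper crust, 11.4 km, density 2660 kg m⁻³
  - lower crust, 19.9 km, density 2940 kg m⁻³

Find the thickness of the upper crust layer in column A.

Take the compensation level at the base of the deeper column (depth z_c below the surface of column A) and equate Σ ρ_i t_i down to z_c; mantle fills any gap and the z_c terms cancel.
Column A: 0.821×2400 + x×2810 + 17×2960 + (z_c − 17.821 − x)×3210
Column B: 0.633×0 + 11.4×2660 + 19.9×2940 + (z_c − 0.633 − 31.3)×3210
The z_c×3210 term appears on both sides and cancels. Collect the known terms of each column as K = Σ(ρt)_known − 3210 × (depth of known layers): K_A = 52290.4 − 3210×17.821 = −4915.01; K_B = 88830 − 3210×(0.633 + 31.3) = −13674.93.
Balance: K_A − x×(3210 − 2810) = K_B, so x = (K_A − K_B)/(3210 − 2810) = 8759.92/400 = 21.9 km.

21.9 km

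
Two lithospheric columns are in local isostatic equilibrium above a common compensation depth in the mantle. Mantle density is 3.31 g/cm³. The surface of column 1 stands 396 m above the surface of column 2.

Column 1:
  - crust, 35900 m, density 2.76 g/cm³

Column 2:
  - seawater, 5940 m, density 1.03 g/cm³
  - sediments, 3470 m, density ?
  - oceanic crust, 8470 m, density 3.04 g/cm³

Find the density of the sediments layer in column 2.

Take the compensation level at the base of the deeper column (depth z_c below the surface of column 1) and equate Σ ρ_i t_i down to z_c; mantle fills any gap and the z_c terms cancel.
Column 1: 35900×2.76 + (z_c − 35900)×3.31
Column 2: 396×0 + 5940×1.03 + 3470×ρ + 8470×3.04 + (z_c − 396 − 17880)×3.31
The z_c×3.31 term appears on both sides and cancels. Collect the known terms of each column as K = Σ(ρt)_known − 3.31 × (depth of known layers): K_1 = 99084 − 3.31×35900 = −19745; K_2 = 31867 − 3.31×(396 + 17880) = −28626.56.
Balance: K_1 = K_2 + 3470×ρ, so ρ = (K_1 − K_2)/3470 = 8881.56/3470 = 2.56 g/cm³.

2.56 g/cm³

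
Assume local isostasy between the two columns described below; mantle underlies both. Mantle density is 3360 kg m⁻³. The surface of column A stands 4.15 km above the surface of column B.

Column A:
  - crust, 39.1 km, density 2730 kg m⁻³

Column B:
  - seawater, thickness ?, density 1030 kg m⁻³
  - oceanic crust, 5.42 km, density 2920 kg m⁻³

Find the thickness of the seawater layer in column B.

3.56 km

Take the compensation level at the base of the deeper column (depth z_c below the surface of column A) and equate Σ ρ_i t_i down to z_c; mantle fills any gap and the z_c terms cancel.
Column A: 39.1×2730 + (z_c − 39.1)×3360
Column B: 4.15×0 + x×1030 + 5.42×2920 + (z_c − 4.15 − 5.42 − x)×3360
The z_c×3360 term appears on both sides and cancels. Collect the known terms of each column as K = Σ(ρt)_known − 3360 × (depth of known layers): K_A = 106743 − 3360×39.1 = −24633; K_B = 15826.4 − 3360×(4.15 + 5.42) = −16328.8.
Balance: K_A = K_B − x×(3360 − 1030), so x = (K_B − K_A)/(3360 − 1030) = 8304.2/2330 = 3.56 km.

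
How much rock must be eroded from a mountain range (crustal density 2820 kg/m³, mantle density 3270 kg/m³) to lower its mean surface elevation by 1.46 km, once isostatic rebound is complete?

10.6 km

Net drop Δ = e − u = e − e ρ_c/ρ_m = e (ρ_m − ρ_c)/ρ_m.
e = Δ ρ_m/(ρ_m − ρ_c) = 1.46 km × 3270/450 = 10.6 km.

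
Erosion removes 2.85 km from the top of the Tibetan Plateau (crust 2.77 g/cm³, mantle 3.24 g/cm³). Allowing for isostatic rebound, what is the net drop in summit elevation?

Rebound u = e ρ_c/ρ_m = 2.85 km × 2.77/3.24 = 2.437 km.
Net surface drop = e − u = 2.85 km − 2.437 km = e (ρ_m − ρ_c)/ρ_m = 0.413 km.

0.413 km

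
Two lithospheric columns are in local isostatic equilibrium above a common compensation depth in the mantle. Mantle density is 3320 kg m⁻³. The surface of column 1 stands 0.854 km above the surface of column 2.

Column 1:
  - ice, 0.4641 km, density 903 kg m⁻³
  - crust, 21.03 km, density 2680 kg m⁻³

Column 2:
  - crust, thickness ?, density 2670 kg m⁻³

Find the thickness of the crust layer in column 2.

18.1 km

Take the compensation level at the base of the deeper column (depth z_c below the surface of column 1) and equate Σ ρ_i t_i down to z_c; mantle fills any gap and the z_c terms cancel.
Column 1: 0.4641×903 + 21.03×2680 + (z_c − 21.4941)×3320
Column 2: 0.854×0 + x×2670 + (z_c − 0.854 − 0 − x)×3320
The z_c×3320 term appears on both sides and cancels. Collect the known terms of each column as K = Σ(ρt)_known − 3320 × (depth of known layers): K_1 = 56779.4823 − 3320×21.4941 = −14580.9297; K_2 = 0 − 3320×(0.854 + 0) = −2835.28.
Balance: K_1 = K_2 − x×(3320 − 2670), so x = (K_2 − K_1)/(3320 − 2670) = 11745.6/650 = 18.1 km.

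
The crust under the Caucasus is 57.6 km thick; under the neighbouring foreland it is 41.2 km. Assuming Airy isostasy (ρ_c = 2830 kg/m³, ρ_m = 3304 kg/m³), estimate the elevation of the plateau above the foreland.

2.35 km

Excess crust Δ = 57.6 km − 41.2 km = 16.4 km, split between elevation h and root r with h + r = Δ.
Airy balance ρ_c h = (ρ_m − ρ_c) r gives r = h ρ_c/(ρ_m − ρ_c), so h (1 + ρ_c/(ρ_m − ρ_c)) = Δ, i.e. h = Δ (ρ_m − ρ_c)/ρ_m.
h = 16.4 km × 474/3304 = 2.35 km.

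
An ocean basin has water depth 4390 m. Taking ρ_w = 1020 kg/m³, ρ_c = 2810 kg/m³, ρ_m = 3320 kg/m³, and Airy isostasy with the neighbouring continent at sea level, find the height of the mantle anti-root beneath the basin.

Isostatic balance requires: replacing crust with seawater at the top is compensated by replacing crust with mantle at the base: d (ρ_c − ρ_w) = a (ρ_m − ρ_c).
a = d (ρ_c − ρ_w)/(ρ_m − ρ_c) = 4390 m × 1790/510 = 15400 m.

15400 m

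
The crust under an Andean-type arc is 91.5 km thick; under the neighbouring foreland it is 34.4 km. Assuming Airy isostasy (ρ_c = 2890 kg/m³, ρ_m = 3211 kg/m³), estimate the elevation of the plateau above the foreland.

Excess crust Δ = 91.5 km − 34.4 km = 57.1 km, split between elevation h and root r with h + r = Δ.
Airy balance ρ_c h = (ρ_m − ρ_c) r gives r = h ρ_c/(ρ_m − ρ_c), so h (1 + ρ_c/(ρ_m − ρ_c)) = Δ, i.e. h = Δ (ρ_m − ρ_c)/ρ_m.
h = 57.1 km × 321/3211 = 5.71 km.

5.71 km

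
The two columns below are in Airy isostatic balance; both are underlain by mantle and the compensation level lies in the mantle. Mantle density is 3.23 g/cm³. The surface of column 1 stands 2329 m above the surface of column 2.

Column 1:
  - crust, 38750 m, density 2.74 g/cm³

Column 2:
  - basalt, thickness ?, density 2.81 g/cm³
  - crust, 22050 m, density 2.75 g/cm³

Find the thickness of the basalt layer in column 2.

Take the compensation level at the base of the deeper column (depth z_c below the surface of column 1) and equate Σ ρ_i t_i down to z_c; mantle fills any gap and the z_c terms cancel.
Column 1: 38750×2.74 + (z_c − 38750)×3.23
Column 2: 2329×0 + x×2.81 + 22050×2.75 + (z_c − 2329 − 22050 − x)×3.23
The z_c×3.23 term appears on both sides and cancels. Collect the known terms of each column as K = Σ(ρt)_known − 3.23 × (depth of known layers): K_1 = 106175 − 3.23×38750 = −18987.5; K_2 = 60637.5 − 3.23×(2329 + 22050) = −18106.67.
Balance: K_1 = K_2 − x×(3.23 − 2.81), so x = (K_2 − K_1)/(3.23 − 2.81) = 880.83/0.42 = 2100 m.

2100 m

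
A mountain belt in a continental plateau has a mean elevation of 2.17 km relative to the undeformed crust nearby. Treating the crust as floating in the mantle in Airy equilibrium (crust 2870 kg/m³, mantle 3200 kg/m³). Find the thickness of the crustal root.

Balancing pressure at the compensation depth: the weight of the topography is balanced by the buoyancy of the root, ρ_c h = (ρ_m − ρ_c) r.
r = h · ρ_c / (ρ_m − ρ_c) = 2.17 km × 2870 / (3200 − 2870) = 18.9 km.

18.9 km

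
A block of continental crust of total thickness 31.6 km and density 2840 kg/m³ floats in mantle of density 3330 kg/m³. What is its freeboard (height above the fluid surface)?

4.65 km

Floating equilibrium: submerged depth d = t ρ_obj/ρ_fluid = 31.6 km × 2840/3330 = 26.95 km.
Freeboard = t − d = 31.6 km − 26.95 km = 4.65 km.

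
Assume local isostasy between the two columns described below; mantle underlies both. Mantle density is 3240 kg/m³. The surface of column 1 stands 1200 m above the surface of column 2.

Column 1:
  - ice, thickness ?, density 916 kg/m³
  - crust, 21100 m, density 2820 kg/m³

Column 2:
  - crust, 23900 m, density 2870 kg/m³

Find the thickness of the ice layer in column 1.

Take the compensation level at the base of the deeper column (depth z_c below the surface of column 1) and equate Σ ρ_i t_i down to z_c; mantle fills any gap and the z_c terms cancel.
Column 1: x×916 + 21100×2820 + (z_c − 21100 − x)×3240
Column 2: 1200×0 + 23900×2870 + (z_c − 1200 − 23900)×3240
The z_c×3240 term appears on both sides and cancels. Collect the known terms of each column as K = Σ(ρt)_known − 3240 × (depth of known layers): K_1 = 59502000 − 3240×21100 = −8862000; K_2 = 68593000 − 3240×(1200 + 23900) = −12731000.
Balance: K_1 − x×(3240 − 916) = K_2, so x = (K_1 − K_2)/(3240 − 916) = 3869000/2324 = 1660 m.

1660 m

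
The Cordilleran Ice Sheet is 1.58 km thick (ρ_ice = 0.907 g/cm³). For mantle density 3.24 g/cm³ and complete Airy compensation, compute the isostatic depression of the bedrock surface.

By Archimedes' principle applied to the lithosphere: the ice load ρ_ice t is balanced by mantle displaced below, ρ_m s.
s = t ρ_ice / ρ_m = 1.58 km × 0.907/3.24 = 0.442 km.

0.442 km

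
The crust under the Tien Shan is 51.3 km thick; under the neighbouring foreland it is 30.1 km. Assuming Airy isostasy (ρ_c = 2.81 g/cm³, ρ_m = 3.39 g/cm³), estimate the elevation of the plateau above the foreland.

Excess crust Δ = 51.3 km − 30.1 km = 21.2 km, split between elevation h and root r with h + r = Δ.
Airy balance ρ_c h = (ρ_m − ρ_c) r gives r = h ρ_c/(ρ_m − ρ_c), so h (1 + ρ_c/(ρ_m − ρ_c)) = Δ, i.e. h = Δ (ρ_m − ρ_c)/ρ_m.
h = 21.2 km × 0.58/3.39 = 3.63 km.

3.63 km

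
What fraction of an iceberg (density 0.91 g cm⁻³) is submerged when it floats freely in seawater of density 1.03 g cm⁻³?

88.3%

Submerged fraction = ρ_obj/ρ_fluid = 0.91/1.03 = 88.3%.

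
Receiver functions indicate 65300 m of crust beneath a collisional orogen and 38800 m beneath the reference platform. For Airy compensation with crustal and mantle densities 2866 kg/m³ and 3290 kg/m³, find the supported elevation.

3420 m

Excess crust Δ = 65300 m − 38800 m = 26500 m, split between elevation h and root r with h + r = Δ.
Airy balance ρ_c h = (ρ_m − ρ_c) r gives r = h ρ_c/(ρ_m − ρ_c), so h (1 + ρ_c/(ρ_m − ρ_c)) = Δ, i.e. h = Δ (ρ_m − ρ_c)/ρ_m.
h = 26500 m × 424/3290 = 3420 m.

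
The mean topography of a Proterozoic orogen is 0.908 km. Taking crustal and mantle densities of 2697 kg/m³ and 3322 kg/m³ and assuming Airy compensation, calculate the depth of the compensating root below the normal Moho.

3.92 km

By Archimedes' principle applied to the lithosphere: the weight of the topography is balanced by the buoyancy of the root, ρ_c h = (ρ_m − ρ_c) r.
r = h · ρ_c / (ρ_m − ρ_c) = 0.908 km × 2697 / (3322 − 2697) = 3.92 km.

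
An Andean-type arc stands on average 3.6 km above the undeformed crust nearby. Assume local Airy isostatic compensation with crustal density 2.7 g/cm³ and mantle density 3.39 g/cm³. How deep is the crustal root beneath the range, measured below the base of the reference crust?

By Archimedes' principle applied to the lithosphere: the weight of the topography is balanced by the buoyancy of the root, ρ_c h = (ρ_m − ρ_c) r.
r = h · ρ_c / (ρ_m − ρ_c) = 3.6 km × 2.7 / (3.39 − 2.7) = 14.1 km.

14.1 km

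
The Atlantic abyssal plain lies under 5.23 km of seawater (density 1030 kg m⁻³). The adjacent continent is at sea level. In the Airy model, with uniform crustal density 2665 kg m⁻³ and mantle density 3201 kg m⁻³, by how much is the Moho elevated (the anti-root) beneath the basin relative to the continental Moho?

16 km

For local isostatic compensation: replacing crust with seawater at the top is compensated by replacing crust with mantle at the base: d (ρ_c − ρ_w) = a (ρ_m − ρ_c).
a = d (ρ_c − ρ_w)/(ρ_m − ρ_c) = 5.23 km × 1635/536 = 16 km.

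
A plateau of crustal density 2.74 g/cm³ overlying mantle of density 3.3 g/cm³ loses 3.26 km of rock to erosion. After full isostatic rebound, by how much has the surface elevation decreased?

0.553 km

Rebound u = e ρ_c/ρ_m = 3.26 km × 2.74/3.3 = 2.707 km.
Net surface drop = e − u = 3.26 km − 2.707 km = e (ρ_m − ρ_c)/ρ_m = 0.553 km.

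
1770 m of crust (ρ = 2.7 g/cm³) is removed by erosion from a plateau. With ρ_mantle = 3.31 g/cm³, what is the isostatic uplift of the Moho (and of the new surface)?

1440 m

Unloading: uplift u = e ρ_c/ρ_m = 1770 m × 2.7/3.31 = 1440 m.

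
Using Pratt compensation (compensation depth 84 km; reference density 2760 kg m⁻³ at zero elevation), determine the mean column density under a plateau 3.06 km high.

Pratt balance: ρ_ref D = ρ (D + h).
ρ = ρ_ref D/(D + h) = 2760 × 84 km/(84 km + 3.06 km) = 2660 kg m⁻³.

2660 kg m⁻³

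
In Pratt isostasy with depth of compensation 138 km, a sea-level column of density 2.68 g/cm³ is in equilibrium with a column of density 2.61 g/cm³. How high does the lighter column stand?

ρ_ref D = ρ (D + h) → h = D (ρ_ref − ρ)/ρ.
h = 138 km × (2.68 − 2.61)/2.61 = 3.7 km.

3.7 km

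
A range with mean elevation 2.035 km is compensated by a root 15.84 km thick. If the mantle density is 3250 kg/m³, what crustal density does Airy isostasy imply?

ρ_c h = (ρ_m − ρ_c) r → ρ_c (h + r) = ρ_m r → ρ_c = ρ_m r / (h + r).
ρ_c = 3250 × 15.84 km / (2.035 km + 15.84 km) = 2880 kg/m³.

2880 kg/m³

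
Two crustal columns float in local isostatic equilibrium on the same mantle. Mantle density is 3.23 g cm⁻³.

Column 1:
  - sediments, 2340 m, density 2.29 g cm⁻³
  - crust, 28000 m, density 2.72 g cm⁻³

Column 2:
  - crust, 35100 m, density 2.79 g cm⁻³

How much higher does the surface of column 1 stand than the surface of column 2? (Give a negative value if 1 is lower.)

For any compensation level in the mantle, the mantle terms cancel and isostasy reduces to e = (Σt_1 − Σt_2) − (Σ(ρt)_1 − Σ(ρt)_2) / ρ_m.
Σt_1 = 30340 m; Σt_2 = 35100 m; Σ(ρt)_1 = 81518.6; Σ(ρt)_2 = 97929 (in m·g cm⁻³).
e = (30340 − 35100) − (81518.6 − 97929) / 3.23 = 321 m.

321 m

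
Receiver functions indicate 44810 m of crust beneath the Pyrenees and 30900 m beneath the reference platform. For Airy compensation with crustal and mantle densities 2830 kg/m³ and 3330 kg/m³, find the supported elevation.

Excess crust Δ = 44810 m − 30900 m = 13910 m, split between elevation h and root r with h + r = Δ.
Airy balance ρ_c h = (ρ_m − ρ_c) r gives r = h ρ_c/(ρ_m − ρ_c), so h (1 + ρ_c/(ρ_m − ρ_c)) = Δ, i.e. h = Δ (ρ_m − ρ_c)/ρ_m.
h = 13910 m × 500/3330 = 2090 m.

2090 m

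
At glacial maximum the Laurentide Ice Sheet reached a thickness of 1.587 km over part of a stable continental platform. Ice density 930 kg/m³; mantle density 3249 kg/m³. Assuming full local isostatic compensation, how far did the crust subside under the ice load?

For local isostatic compensation: the ice load ρ_ice t is balanced by mantle displaced below, ρ_m s.
s = t ρ_ice / ρ_m = 1.587 km × 930/3249 = 0.454 km.

0.454 km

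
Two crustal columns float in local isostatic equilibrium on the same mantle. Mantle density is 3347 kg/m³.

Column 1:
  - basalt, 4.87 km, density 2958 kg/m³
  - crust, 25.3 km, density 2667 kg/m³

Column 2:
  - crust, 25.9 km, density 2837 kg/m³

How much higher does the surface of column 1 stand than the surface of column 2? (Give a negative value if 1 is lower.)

1.76 km

For any compensation level in the mantle, the mantle terms cancel and isostasy reduces to e = (Σt_1 − Σt_2) − (Σ(ρt)_1 − Σ(ρt)_2) / ρ_m.
Σt_1 = 30.17 km; Σt_2 = 25.9 km; Σ(ρt)_1 = 81880.56; Σ(ρt)_2 = 73478.3 (in km·kg/m³).
e = (30.17 − 25.9) − (81880.56 − 73478.3) / 3347 = 1.76 km.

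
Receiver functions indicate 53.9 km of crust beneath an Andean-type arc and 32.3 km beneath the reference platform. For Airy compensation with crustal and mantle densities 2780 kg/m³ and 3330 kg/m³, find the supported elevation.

3.57 km

Excess crust Δ = 53.9 km − 32.3 km = 21.6 km, split between elevation h and root r with h + r = Δ.
Airy balance ρ_c h = (ρ_m − ρ_c) r gives r = h ρ_c/(ρ_m − ρ_c), so h (1 + ρ_c/(ρ_m − ρ_c)) = Δ, i.e. h = Δ (ρ_m − ρ_c)/ρ_m.
h = 21.6 km × 550/3330 = 3.57 km.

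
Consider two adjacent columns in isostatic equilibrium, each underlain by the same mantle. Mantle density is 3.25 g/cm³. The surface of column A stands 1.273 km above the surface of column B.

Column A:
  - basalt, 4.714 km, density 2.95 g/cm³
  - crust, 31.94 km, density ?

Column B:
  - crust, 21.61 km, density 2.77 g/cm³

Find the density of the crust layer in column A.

Take the compensation level at the base of the deeper column (depth z_c below the surface of column A) and equate Σ ρ_i t_i down to z_c; mantle fills any gap and the z_c terms cancel.
Column A: 4.714×2.95 + 31.94×ρ + (z_c − 36.654)×3.25
Column B: 1.273×0 + 21.61×2.77 + (z_c − 1.273 − 21.61)×3.25
The z_c×3.25 term appears on both sides and cancels. Collect the known terms of each column as K = Σ(ρt)_known − 3.25 × (depth of known layers): K_A = 13.9063 − 3.25×36.654 = −105.2192; K_B = 59.8597 − 3.25×(1.273 + 21.61) = −14.51005.
Balance: K_A + 31.94×ρ = K_B, so ρ = (K_B − K_A)/31.94 = 90.7091/31.94 = 2.84 g/cm³.

2.84 g/cm³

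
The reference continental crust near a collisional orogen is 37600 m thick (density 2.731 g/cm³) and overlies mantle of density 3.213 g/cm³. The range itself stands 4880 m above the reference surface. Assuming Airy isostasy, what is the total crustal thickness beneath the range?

Root depth r = h ρ_c / (ρ_m − ρ_c) = 4880 m × 2.731 / 0.482 = 27650 m.
Total thickness = T + h + r = 37600 m + 4880 m + 27650 m = 70100 m.

70100 m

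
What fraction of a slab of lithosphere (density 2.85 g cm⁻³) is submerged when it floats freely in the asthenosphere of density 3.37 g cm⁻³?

Submerged fraction = ρ_obj/ρ_fluid = 2.85/3.37 = 0.846.

0.846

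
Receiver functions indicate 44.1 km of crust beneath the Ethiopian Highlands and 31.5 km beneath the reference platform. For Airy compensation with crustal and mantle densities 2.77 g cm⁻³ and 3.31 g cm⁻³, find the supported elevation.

2.06 km

Excess crust Δ = 44.1 km − 31.5 km = 12.6 km, split between elevation h and root r with h + r = Δ.
Airy balance ρ_c h = (ρ_m − ρ_c) r gives r = h ρ_c/(ρ_m − ρ_c), so h (1 + ρ_c/(ρ_m − ρ_c)) = Δ, i.e. h = Δ (ρ_m − ρ_c)/ρ_m.
h = 12.6 km × 0.54/3.31 = 2.06 km.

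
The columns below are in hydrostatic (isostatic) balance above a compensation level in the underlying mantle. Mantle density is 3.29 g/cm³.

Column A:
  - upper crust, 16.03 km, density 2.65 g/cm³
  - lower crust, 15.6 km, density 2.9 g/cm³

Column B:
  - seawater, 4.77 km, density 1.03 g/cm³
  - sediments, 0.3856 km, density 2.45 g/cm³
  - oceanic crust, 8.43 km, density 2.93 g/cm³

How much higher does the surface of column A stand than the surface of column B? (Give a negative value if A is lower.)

For any compensation level in the mantle, the mantle terms cancel and isostasy reduces to e = (Σt_A − Σt_B) − (Σ(ρt)_A − Σ(ρt)_B) / ρ_m.
Σt_A = 31.63 km; Σt_B = 13.5856 km; Σ(ρt)_A = 87.7195; Σ(ρt)_B = 30.55772 (in km·g/cm³).
e = (31.63 − 13.5856) − (87.7195 − 30.55772) / 3.29 = 0.67 km.

0.67 km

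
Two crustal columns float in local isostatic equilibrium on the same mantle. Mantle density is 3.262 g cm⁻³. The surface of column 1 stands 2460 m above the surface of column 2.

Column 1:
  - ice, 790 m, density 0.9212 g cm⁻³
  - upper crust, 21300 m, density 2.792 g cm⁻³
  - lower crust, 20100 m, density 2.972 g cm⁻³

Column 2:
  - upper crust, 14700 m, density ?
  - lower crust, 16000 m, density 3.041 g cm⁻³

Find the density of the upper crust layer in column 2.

Take the compensation level at the base of the deeper column (depth z_c below the surface of column 1) and equate Σ ρ_i t_i down to z_c; mantle fills any gap and the z_c terms cancel.
Column 1: 790×0.9212 + 21300×2.792 + 20100×2.972 + (z_c − 42190)×3.262
Column 2: 2460×0 + 14700×ρ + 16000×3.041 + (z_c − 2460 − 30700)×3.262
The z_c×3.262 term appears on both sides and cancels. Collect the known terms of each column as K = Σ(ρt)_known − 3.262 × (depth of known layers): K_1 = 119934.548 − 3.262×42190 = −17689.232; K_2 = 48656 − 3.262×(2460 + 30700) = −59511.92.
Balance: K_1 = K_2 + 14700×ρ, so ρ = (K_1 − K_2)/14700 = 41822.7/14700 = 2.85 g cm⁻³.

2.85 g cm⁻³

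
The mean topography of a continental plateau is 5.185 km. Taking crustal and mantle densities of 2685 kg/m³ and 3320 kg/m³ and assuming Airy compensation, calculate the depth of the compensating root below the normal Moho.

Balancing pressure at the compensation depth: the weight of the topography is balanced by the buoyancy of the root, ρ_c h = (ρ_m − ρ_c) r.
r = h · ρ_c / (ρ_m − ρ_c) = 5.185 km × 2685 / (3320 − 2685) = 21.9 km.

21.9 km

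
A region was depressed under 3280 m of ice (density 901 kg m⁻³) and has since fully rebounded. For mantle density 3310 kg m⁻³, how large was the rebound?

893 m

Removing the load lets mantle flow back in; uplift u satisfies ρ_ice t = ρ_m u.
u = t ρ_ice/ρ_m = 3280 m × 901/3310 = 893 m.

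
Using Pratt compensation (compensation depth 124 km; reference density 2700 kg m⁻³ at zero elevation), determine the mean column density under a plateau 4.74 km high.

2600 kg m⁻³

Pratt balance: ρ_ref D = ρ (D + h).
ρ = ρ_ref D/(D + h) = 2700 × 124 km/(124 km + 4.74 km) = 2600 kg m⁻³.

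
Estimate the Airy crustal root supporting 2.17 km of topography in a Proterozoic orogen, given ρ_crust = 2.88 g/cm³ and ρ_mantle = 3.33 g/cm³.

13.9 km

For local isostatic compensation: the weight of the topography is balanced by the buoyancy of the root, ρ_c h = (ρ_m − ρ_c) r.
r = h · ρ_c / (ρ_m − ρ_c) = 2.17 km × 2.88 / (3.33 − 2.88) = 13.9 km.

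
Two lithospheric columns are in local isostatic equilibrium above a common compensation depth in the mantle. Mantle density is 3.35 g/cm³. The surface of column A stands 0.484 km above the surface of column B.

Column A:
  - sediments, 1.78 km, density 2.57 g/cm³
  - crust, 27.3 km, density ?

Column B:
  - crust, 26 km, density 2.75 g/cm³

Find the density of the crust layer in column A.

Take the compensation level at the base of the deeper column (depth z_c below the surface of column A) and equate Σ ρ_i t_i down to z_c; mantle fills any gap and the z_c terms cancel.
Column A: 1.78×2.57 + 27.3×ρ + (z_c − 29.08)×3.35
Column B: 0.484×0 + 26×2.75 + (z_c − 0.484 − 26)×3.35
The z_c×3.35 term appears on both sides and cancels. Collect the known terms of each column as K = Σ(ρt)_known − 3.35 × (depth of known layers): K_A = 4.5746 − 3.35×29.08 = −92.8434; K_B = 71.5 − 3.35×(0.484 + 26) = −17.2214.
Balance: K_A + 27.3×ρ = K_B, so ρ = (K_B − K_A)/27.3 = 75.622/27.3 = 2.77 g/cm³.

2.77 g/cm³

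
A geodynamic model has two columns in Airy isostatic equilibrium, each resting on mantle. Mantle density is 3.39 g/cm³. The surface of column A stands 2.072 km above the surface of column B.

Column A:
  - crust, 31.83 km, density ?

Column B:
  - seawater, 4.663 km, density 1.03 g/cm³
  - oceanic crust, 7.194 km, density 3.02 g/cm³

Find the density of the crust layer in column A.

Take the compensation level at the base of the deeper column (depth z_c below the surface of column A) and equate Σ ρ_i t_i down to z_c; mantle fills any gap and the z_c terms cancel.
Column A: 31.83×ρ + (z_c − 31.83)×3.39
Column B: 2.072×0 + 4.663×1.03 + 7.194×3.02 + (z_c − 2.072 − 11.857)×3.39
The z_c×3.39 term appears on both sides and cancels. Collect the known terms of each column as K = Σ(ρt)_known − 3.39 × (depth of known layers): K_A = 0 − 3.39×31.83 = −107.9037; K_B = 26.52877 − 3.39×(2.072 + 11.857) = −20.69054.
Balance: K_A + 31.83×ρ = K_B, so ρ = (K_B − K_A)/31.83 = 87.2132/31.83 = 2.74 g/cm³.

2.74 g/cm³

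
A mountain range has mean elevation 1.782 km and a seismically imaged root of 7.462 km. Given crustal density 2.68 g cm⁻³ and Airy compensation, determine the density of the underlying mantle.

Airy balance: ρ_c h = (ρ_m − ρ_c) r → ρ_m = ρ_c (1 + h/r).
ρ_m = 2.68 × (1 + 1.782 km/7.462 km) = 3.32 g cm⁻³.

3.32 g cm⁻³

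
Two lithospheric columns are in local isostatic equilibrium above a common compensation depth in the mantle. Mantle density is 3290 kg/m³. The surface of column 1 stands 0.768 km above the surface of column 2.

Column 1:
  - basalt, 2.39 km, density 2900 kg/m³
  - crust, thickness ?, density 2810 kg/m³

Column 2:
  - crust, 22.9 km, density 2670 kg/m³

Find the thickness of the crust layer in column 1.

Take the compensation level at the base of the deeper column (depth z_c below the surface of column 1) and equate Σ ρ_i t_i down to z_c; mantle fills any gap and the z_c terms cancel.
Column 1: 2.39×2900 + x×2810 + (z_c − 2.39 − x)×3290
Column 2: 0.768×0 + 22.9×2670 + (z_c − 0.768 − 22.9)×3290
The z_c×3290 term appears on both sides and cancels. Collect the known terms of each column as K = Σ(ρt)_known − 3290 × (depth of known layers): K_1 = 6931 − 3290×2.39 = −932.1; K_2 = 61143 − 3290×(0.768 + 22.9) = −16724.72.
Balance: K_1 − x×(3290 − 2810) = K_2, so x = (K_1 − K_2)/(3290 − 2810) = 15792.6/480 = 32.9 km.

32.9 km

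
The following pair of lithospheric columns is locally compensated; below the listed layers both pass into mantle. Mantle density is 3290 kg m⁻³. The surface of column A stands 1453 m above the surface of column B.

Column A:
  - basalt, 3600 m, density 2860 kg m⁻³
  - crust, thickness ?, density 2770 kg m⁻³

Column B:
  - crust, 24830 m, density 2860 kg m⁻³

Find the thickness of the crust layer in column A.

26700 m

Take the compensation level at the base of the deeper column (depth z_c below the surface of column A) and equate Σ ρ_i t_i down to z_c; mantle fills any gap and the z_c terms cancel.
Column A: 3600×2860 + x×2770 + (z_c − 3600 − x)×3290
Column B: 1453×0 + 24830×2860 + (z_c − 1453 − 24830)×3290
The z_c×3290 term appears on both sides and cancels. Collect the known terms of each column as K = Σ(ρt)_known − 3290 × (depth of known layers): K_A = 10296000 − 3290×3600 = −1548000; K_B = 71013800 − 3290×(1453 + 24830) = −15457270.
Balance: K_A − x×(3290 − 2770) = K_B, so x = (K_A − K_B)/(3290 − 2770) = 13909300/520 = 26700 m.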